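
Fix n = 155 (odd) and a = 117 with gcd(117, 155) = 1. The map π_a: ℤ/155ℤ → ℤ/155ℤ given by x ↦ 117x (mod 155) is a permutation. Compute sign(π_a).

+1

Orbit of 16 under x↦117x: [16, 12, 9, 123, 131, 137, 64]… (length divides ord_155(117)).
π_117 has 5 disjoint cycles with lengths [60, 60, 30, 4, 1] on {0,…,154}.
Σ(ℓ_i−1) = 155−5 = 150; sign = (−1)^150 = +1.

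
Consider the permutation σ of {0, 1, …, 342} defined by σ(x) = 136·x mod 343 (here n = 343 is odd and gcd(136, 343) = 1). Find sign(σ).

-1

Trace 186: π^k(186) = [186, 257, 309, 178, 198, 174, 340] for k=0..6.
The orbit structure of x ↦ 136x mod 343: 4 orbits of sizes [294, 42, 6, 1].
4 cycles on 343: each ℓ→(−1)^(ℓ−1), product (−1)^339 = -1.
Check: (136/343) = -1 by Zolotarev.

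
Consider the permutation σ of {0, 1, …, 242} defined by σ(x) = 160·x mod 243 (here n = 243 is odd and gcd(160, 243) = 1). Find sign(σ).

Start at x=175: 175 → 55 → 52 → 58 → 46 → 70 → 22 → … (one orbit).
Cycle type of π: 81×2 + 27×2 + 9×2 + 3×2 + 1×3; total 11 cycles.
sign(π) = (−1)^{n − #cycles} = (−1)^{243−11} = (−1)^232 = +1.

+1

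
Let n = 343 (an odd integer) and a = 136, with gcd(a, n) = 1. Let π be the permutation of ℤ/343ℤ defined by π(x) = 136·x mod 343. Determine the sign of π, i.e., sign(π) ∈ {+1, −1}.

-1

Orbit of 183 under x↦136x: [183, 192, 44, 153, 228, 138, 246]… (length divides ord_343(136)).
Cycle type of π: 294 + 42 + 6 + 1; total 4 cycles.
With 4 cycles on 343 points, sign = (−1)^{343−4} = -1.
(136|343)_J = -1 (Zolotarev's lemma cross-check).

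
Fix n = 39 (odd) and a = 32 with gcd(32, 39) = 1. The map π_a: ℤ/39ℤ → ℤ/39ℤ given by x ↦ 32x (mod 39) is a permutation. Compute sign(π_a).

Trace 11: π^k(11) = [11, 1, 32, 10, 8, 22, 2] for k=0..6.
Decompose π into cycles: lengths [12, 12, 12, 2, 1] (5 cycles, including the fixed point 0).
sign(π) = (−1)^{n − #cycles} = (−1)^{39−5} = (−1)^34 = +1.

+1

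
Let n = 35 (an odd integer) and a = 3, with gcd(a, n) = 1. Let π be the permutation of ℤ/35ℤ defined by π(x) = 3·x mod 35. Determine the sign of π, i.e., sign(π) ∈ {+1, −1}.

Orbit of 9 under x↦3x: [9, 27, 11, 33, 29, 17, 16]… (length divides ord_35(3)).
Cycle type of π: 12×2 + 6 + 4 + 1; total 5 cycles.
With 5 cycles on 35 points, sign = (−1)^{35−5} = +1.
Via Zolotarev, sign(π_{3}) = (3|35) = +1.

+1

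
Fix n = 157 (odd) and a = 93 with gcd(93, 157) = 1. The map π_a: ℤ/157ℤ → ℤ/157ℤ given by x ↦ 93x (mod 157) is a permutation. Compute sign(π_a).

Orbit of 16 under x↦93x: [16, 75, 67, 108, 153, 99, 101]… (length divides ord_157(93)).
Cycle lengths of π_93 on ℤ/157ℤ: [13, 13, 13, 13, 13, 13, 13, 13, 13, 13, 13, 13, 1]; 13 cycles in total.
13 cycles on 157: each ℓ→(−1)^(ℓ−1), product (−1)^144 = +1.

+1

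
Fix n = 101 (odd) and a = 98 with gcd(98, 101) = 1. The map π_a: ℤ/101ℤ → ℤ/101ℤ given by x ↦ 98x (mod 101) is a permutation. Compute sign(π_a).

-1

Orbit of 5 under x↦98x: [5, 86, 45, 67, 1, 98, 9]… (length divides ord_101(98)).
The orbit structure of x ↦ 98x mod 101: 2 orbits of sizes [100, 1].
101 − 2 = 99 transpositions; sign(π) = (−1)^99 = -1.
Check: (98/101) = -1 by Zolotarev.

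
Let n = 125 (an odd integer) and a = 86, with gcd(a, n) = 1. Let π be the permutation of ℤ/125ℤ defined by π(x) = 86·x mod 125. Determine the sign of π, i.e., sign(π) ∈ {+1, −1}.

+1

Trace 46: π^k(46) = [46, 81, 91, 76, 36, 96, 6] for k=0..6.
13 cycles of lengths [25, 25, 25, 25, 5, 5, 5, 5, 1, 1, 1, 1, 1].
With 13 cycles on 125 points, sign = (−1)^{125−13} = +1.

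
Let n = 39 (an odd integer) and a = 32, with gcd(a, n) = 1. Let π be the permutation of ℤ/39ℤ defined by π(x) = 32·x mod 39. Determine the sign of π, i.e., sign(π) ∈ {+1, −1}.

+1

Start at x=16: 16 → 5 → 4 → 11 → 1 → 32 → 10 → … (one orbit).
π_32 has 5 disjoint cycles with lengths [12, 12, 12, 2, 1] on {0,…,38}.
n − c = 39 − 5 = 34; sign = (−1)^34 = +1.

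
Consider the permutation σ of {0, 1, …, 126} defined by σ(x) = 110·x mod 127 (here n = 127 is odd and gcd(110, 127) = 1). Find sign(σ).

-1

Orbit of 74 under x↦110x: [74, 12, 50, 39, 99, 95, 36]… (length divides ord_127(110)).
Decompose π into cycles: lengths [126, 1] (2 cycles, including the fixed point 0).
127 − 2 = 125 transpositions; sign(π) = (−1)^125 = -1.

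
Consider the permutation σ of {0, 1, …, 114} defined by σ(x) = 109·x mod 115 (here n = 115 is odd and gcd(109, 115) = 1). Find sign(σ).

Orbit of 19 under x↦109x: [19, 1, 109, 36, 14, 31, 44]… (length divides ord_115(109)).
The orbit structure of x ↦ 109x mod 115: 8 orbits of sizes [22, 22, 22, 22, 22, 2, 2, 1].
sign(π) = (−1)^{n − #cycles} = (−1)^{115−8} = (−1)^107 = -1.

-1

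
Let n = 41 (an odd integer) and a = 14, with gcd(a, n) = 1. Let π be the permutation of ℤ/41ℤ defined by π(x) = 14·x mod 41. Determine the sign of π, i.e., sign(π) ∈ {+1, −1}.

-1

Trace 40: π^k(40) = [40, 27, 9, 3, 1, 14, 32] for k=0..6.
6 cycles of lengths [8, 8, 8, 8, 8, 1].
n − c = 41 − 6 = 35; sign = (−1)^35 = -1.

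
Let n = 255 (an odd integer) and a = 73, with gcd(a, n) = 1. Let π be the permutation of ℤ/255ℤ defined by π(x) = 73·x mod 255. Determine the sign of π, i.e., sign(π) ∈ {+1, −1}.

Start at x=106: 106 → 88 → 49 → 7 → 1 → 73 → 229 → … (one orbit).
Decompose π into cycles: lengths [16, 16, 16, 16, 16, 16, 16, 16, 16, 16, 16, 16, 16, 16, 16, 4, 4, 4, 1, 1, 1] (21 cycles, including the fixed point 0).
255 − 21 = 234 transpositions; sign(π) = (−1)^234 = +1.
(73|255)_J = +1 (Zolotarev's lemma cross-check).

+1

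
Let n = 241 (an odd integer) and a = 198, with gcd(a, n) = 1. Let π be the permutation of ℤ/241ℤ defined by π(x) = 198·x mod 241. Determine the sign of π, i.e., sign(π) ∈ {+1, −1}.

Orbit of 193 under x↦198x: [193, 136, 177, 101, 236, 215, 154]… (length divides ord_241(198)).
Cycle lengths of π_198 on ℤ/241ℤ: [80, 80, 80, 1]; 4 cycles in total.
Σ(ℓ_i−1) = 241−4 = 237; sign = (−1)^237 = -1.
Check: (198/241) = -1 by Zolotarev.

-1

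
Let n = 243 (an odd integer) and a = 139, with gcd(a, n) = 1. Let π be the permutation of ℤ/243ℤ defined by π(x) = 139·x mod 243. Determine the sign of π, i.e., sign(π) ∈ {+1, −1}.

+1

Start at x=178: 178 → 199 → 202 → 133 → 19 → 211 → 169 → … (one orbit).
Decompose π into cycles: lengths [81, 81, 27, 27, 9, 9, 3, 3, 1, 1, 1] (11 cycles, including the fixed point 0).
With 11 cycles on 243 points, sign = (−1)^{243−11} = +1.
Zolotarev: (139|243) = +1, matching the cycle-count sign.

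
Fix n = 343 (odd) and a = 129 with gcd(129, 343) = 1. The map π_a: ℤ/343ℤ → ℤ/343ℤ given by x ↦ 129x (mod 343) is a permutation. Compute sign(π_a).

Trace 128: π^k(128) = [128, 48, 18, 264, 99, 80, 30] for k=0..6.
16 cycles of lengths [42, 42, 42, 42, 42, 42, 42, 6, 6, 6, 6, 6, 6, 6, 6, 1].
sign(π) = (−1)^{n − #cycles} = (−1)^{343−16} = (−1)^327 = -1.
Zolotarev: (129|343) = -1, matching the cycle-count sign.

-1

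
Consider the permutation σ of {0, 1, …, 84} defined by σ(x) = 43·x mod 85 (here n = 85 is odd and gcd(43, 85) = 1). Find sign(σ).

Start at x=8: 8 → 4 → 2 → 1 → 43 → 64 → 32 → … (one orbit).
12 cycles of lengths [8, 8, 8, 8, 8, 8, 8, 8, 8, 8, 4, 1].
sign(π) = (−1)^{n − #cycles} = (−1)^{85−12} = (−1)^73 = -1.

-1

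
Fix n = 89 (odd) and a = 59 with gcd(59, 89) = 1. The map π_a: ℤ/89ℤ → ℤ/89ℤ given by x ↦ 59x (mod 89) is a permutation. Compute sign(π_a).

-1

Trace 80: π^k(80) = [80, 3, 88, 30, 79, 33, 78] for k=0..6.
π_59 has 2 disjoint cycles with lengths [88, 1] on {0,…,88}.
sign(π) = (−1)^{n − #cycles} = (−1)^{89−2} = (−1)^87 = -1.
Via Zolotarev, sign(π_{59}) = (59|89) = -1.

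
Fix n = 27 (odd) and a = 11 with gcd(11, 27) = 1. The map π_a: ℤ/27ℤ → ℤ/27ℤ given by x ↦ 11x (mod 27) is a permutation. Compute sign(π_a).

Orbit of 2 under x↦11x: [2, 22, 26, 16, 14, 19, 20]… (length divides ord_27(11)).
Cycle type of π: 18 + 6 + 2 + 1; total 4 cycles.
sign(π) = (−1)^{n − #cycles} = (−1)^{27−4} = (−1)^23 = -1.
Zolotarev: (11|27) = -1, matching the cycle-count sign.

-1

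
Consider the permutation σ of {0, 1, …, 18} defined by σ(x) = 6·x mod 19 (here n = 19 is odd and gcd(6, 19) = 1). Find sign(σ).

+1

Trace 4: π^k(4) = [4, 5, 11, 9, 16, 1, 6] for k=0..6.
Decompose π into cycles: lengths [9, 9, 1] (3 cycles, including the fixed point 0).
3 cycles on 19: each ℓ→(−1)^(ℓ−1), product (−1)^16 = +1.
(6|19)_J = +1 (Zolotarev's lemma cross-check).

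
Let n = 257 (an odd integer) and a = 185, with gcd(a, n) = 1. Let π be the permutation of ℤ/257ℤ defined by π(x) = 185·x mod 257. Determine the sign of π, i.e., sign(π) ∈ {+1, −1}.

+1

Start at x=231: 231 → 73 → 141 → 128 → 36 → 235 → 42 → … (one orbit).
3 cycles of lengths [128, 128, 1].
3 cycles on 257: each ℓ→(−1)^(ℓ−1), product (−1)^254 = +1.
Zolotarev: (185|257) = +1, matching the cycle-count sign.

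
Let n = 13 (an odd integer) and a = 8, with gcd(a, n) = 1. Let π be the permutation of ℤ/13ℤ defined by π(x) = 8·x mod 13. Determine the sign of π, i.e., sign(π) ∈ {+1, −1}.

-1

Start at x=8: 8 → 12 → 5 → 1 → 8 (one orbit).
Cycle lengths of π_8 on ℤ/13ℤ: [4, 4, 4, 1]; 4 cycles in total.
n − c = 13 − 4 = 9; sign = (−1)^9 = -1.
Via Zolotarev, sign(π_{8}) = (8|13) = -1.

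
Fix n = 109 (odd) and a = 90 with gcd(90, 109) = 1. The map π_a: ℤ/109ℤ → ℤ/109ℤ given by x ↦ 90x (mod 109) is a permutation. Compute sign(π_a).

-1

Trace 66: π^k(66) = [66, 54, 64, 92, 105, 76, 82] for k=0..6.
π_90 has 4 disjoint cycles with lengths [36, 36, 36, 1] on {0,…,108}.
sign(π) = (−1)^{n − #cycles} = (−1)^{109−4} = (−1)^105 = -1.
Via Zolotarev, sign(π_{90}) = (90|109) = -1.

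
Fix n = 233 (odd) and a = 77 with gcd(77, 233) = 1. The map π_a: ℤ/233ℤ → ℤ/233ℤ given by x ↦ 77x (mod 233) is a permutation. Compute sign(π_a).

-1

Orbit of 133 under x↦77x: [133, 222, 85, 21, 219, 87, 175]… (length divides ord_233(77)).
Decompose π into cycles: lengths [232, 1] (2 cycles, including the fixed point 0).
sign(π) = (−1)^{n − #cycles} = (−1)^{233−2} = (−1)^231 = -1.
Check: (77/233) = -1 by Zolotarev.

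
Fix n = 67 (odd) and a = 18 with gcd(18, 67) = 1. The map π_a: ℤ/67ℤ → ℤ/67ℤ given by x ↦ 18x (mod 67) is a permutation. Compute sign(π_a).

Start at x=53: 53 → 16 → 20 → 25 → 48 → 60 → 8 → … (one orbit).
Cycle lengths of π_18 on ℤ/67ℤ: [66, 1]; 2 cycles in total.
With 2 cycles on 67 points, sign = (−1)^{67−2} = -1.
Check: (18/67) = -1 by Zolotarev.

-1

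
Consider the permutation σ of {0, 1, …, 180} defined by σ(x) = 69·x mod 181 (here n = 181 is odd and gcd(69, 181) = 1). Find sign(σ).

Orbit of 108 under x↦69x: [108, 31, 148, 76, 176, 17, 87]… (length divides ord_181(69)).
Cycle lengths of π_69 on ℤ/181ℤ: [180, 1]; 2 cycles in total.
sign(π) = (−1)^{n − #cycles} = (−1)^{181−2} = (−1)^179 = -1.

-1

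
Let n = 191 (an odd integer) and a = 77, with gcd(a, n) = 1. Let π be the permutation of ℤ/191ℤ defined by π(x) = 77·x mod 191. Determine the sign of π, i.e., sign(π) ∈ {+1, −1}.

Trace 153: π^k(153) = [153, 130, 78, 85, 51, 107, 26] for k=0..6.
π_77 has 3 disjoint cycles with lengths [95, 95, 1] on {0,…,190}.
With 3 cycles on 191 points, sign = (−1)^{191−3} = +1.
Zolotarev: (77|191) = +1, matching the cycle-count sign.

+1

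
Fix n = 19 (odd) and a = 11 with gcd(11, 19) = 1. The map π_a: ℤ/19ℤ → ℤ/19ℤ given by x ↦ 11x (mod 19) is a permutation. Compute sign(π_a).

Start at x=11: 11 → 7 → 1 → 11 (one orbit).
The orbit structure of x ↦ 11x mod 19: 7 orbits of sizes [3, 3, 3, 3, 3, 3, 1].
sign(π) = (−1)^{n − #cycles} = (−1)^{19−7} = (−1)^12 = +1.
The Jacobi symbol (11|19) = +1 (Zolotarev) agrees.

+1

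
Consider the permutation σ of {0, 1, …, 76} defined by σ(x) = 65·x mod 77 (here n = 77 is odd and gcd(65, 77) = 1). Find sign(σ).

Trace 65: π^k(65) = [65, 67, 43, 23, 32, 1] for k=0..5.
Cycle lengths of π_65 on ℤ/77ℤ: [6, 6, 6, 6, 6, 6, 6, 6, 6, 6, 3, 3, 2, 2, 2, 2, 2, 1]; 18 cycles in total.
sign(π) = (−1)^{n − #cycles} = (−1)^{77−18} = (−1)^59 = -1.
Check: (65/77) = -1 by Zolotarev.

-1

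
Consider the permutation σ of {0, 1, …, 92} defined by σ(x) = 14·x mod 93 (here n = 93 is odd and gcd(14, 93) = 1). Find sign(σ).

Start at x=16: 16 → 38 → 67 → 8 → 19 → 80 → 4 → … (one orbit).
The orbit structure of x ↦ 14x mod 93: 6 orbits of sizes [30, 30, 15, 15, 2, 1].
With 6 cycles on 93 points, sign = (−1)^{93−6} = -1.
Zolotarev: (14|93) = -1, matching the cycle-count sign.

-1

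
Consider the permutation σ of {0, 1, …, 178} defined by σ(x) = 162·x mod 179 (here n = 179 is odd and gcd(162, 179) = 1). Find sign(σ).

Start at x=141: 141 → 109 → 116 → 176 → 51 → 28 → 61 → … (one orbit).
Cycle lengths of π_162 on ℤ/179ℤ: [178, 1]; 2 cycles in total.
2 cycles on 179: each ℓ→(−1)^(ℓ−1), product (−1)^177 = -1.

-1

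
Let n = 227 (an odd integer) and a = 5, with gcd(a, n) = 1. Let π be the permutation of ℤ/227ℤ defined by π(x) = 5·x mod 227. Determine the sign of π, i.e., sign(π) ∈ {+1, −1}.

Orbit of 21 under x↦5x: [21, 105, 71, 128, 186, 22, 110]… (length divides ord_227(5)).
Decompose π into cycles: lengths [226, 1] (2 cycles, including the fixed point 0).
sign(π) = (−1)^{n − #cycles} = (−1)^{227−2} = (−1)^225 = -1.
Via Zolotarev, sign(π_{5}) = (5|227) = -1.

-1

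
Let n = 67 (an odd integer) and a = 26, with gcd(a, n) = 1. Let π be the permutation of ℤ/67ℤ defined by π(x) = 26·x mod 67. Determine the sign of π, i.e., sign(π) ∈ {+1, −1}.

Start at x=62: 62 → 4 → 37 → 24 → 21 → 10 → 59 → … (one orbit).
Decompose π into cycles: lengths [33, 33, 1] (3 cycles, including the fixed point 0).
3 cycles on 67: each ℓ→(−1)^(ℓ−1), product (−1)^64 = +1.

+1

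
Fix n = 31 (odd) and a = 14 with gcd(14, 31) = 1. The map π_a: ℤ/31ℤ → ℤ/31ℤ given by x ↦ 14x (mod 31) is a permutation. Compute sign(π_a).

Orbit of 1 under x↦14x: [1, 14, 10, 16, 7, 5, 8]… (length divides ord_31(14)).
3 cycles of lengths [15, 15, 1].
31 − 3 = 28 transpositions; sign(π) = (−1)^28 = +1.
Via Zolotarev, sign(π_{14}) = (14|31) = +1.

+1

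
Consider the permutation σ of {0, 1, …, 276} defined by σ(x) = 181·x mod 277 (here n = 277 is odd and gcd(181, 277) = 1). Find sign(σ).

Orbit of 138 under x↦181x: [138, 48, 101, 276, 96, 202, 275]… (length divides ord_277(181)).
2 cycles of lengths [276, 1].
2 cycles on 277: each ℓ→(−1)^(ℓ−1), product (−1)^275 = -1.
(181|277)_J = -1 (Zolotarev's lemma cross-check).

-1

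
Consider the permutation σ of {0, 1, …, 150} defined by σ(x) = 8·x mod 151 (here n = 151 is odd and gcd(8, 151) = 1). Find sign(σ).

+1

Trace 8: π^k(8) = [8, 64, 59, 19, 1] for k=0..4.
Cycle type of π: 5×30 + 1; total 31 cycles.
Σ(ℓ_i−1) = 151−31 = 120; sign = (−1)^120 = +1.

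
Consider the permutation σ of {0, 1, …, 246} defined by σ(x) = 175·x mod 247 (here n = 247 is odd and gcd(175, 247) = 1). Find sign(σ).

Start at x=123: 123 → 36 → 125 → 139 → 119 → 77 → 137 → … (one orbit).
The orbit structure of x ↦ 175x mod 247: 10 orbits of sizes [36, 36, 36, 36, 36, 36, 12, 9, 9, 1].
10 cycles on 247: each ℓ→(−1)^(ℓ−1), product (−1)^237 = -1.

-1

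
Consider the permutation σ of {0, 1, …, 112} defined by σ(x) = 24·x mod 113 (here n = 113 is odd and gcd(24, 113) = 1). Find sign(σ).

-1

Orbit of 84 under x↦24x: [84, 95, 20, 28, 107, 82, 47]… (length divides ord_113(24)).
Cycle lengths of π_24 on ℤ/113ℤ: [112, 1]; 2 cycles in total.
n − c = 113 − 2 = 111; sign = (−1)^111 = -1.
Via Zolotarev, sign(π_{24}) = (24|113) = -1.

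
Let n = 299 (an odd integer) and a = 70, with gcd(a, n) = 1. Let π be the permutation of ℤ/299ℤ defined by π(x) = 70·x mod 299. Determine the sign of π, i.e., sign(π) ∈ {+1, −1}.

Trace 116: π^k(116) = [116, 47, 1, 70] for k=0..3.
The orbit structure of x ↦ 70x mod 299: 92 orbits of sizes [4, 4, 4, 4, 4, 4, 4, 4, 4, 4, 4, 4, 4, 4, 4, 4, 4, 4, 4, 4, 4, 4, 4, 4, 4, 4, 4, 4, 4, 4, 4, 4, 4, 4, 4, 4, 4, 4, 4, 4, 4, 4, 4, 4, 4, 4, 4, 4, 4, 4, 4, 4, 4, 4, 4, 4, 4, 4, 4, 4, 4, 4, 4, 4, 4, 4, 4, 4, 4, 1, 1, 1, 1, 1, 1, 1, 1, 1, 1, 1, 1, 1, 1, 1, 1, 1, 1, 1, 1, 1, 1, 1].
n − c = 299 − 92 = 207; sign = (−1)^207 = -1.
Check: (70/299) = -1 by Zolotarev.

-1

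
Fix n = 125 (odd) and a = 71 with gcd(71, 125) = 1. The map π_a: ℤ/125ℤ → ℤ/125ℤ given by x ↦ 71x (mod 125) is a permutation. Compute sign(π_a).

+1

Orbit of 81 under x↦71x: [81, 1, 71, 41, 36, 56, 101]… (length divides ord_125(71)).
13 cycles of lengths [25, 25, 25, 25, 5, 5, 5, 5, 1, 1, 1, 1, 1].
n − c = 125 − 13 = 112; sign = (−1)^112 = +1.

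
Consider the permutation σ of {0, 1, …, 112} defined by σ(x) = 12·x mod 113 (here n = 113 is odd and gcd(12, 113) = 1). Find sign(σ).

Trace 26: π^k(26) = [26, 86, 15, 67, 13, 43, 64] for k=0..6.
π_12 has 2 disjoint cycles with lengths [112, 1] on {0,…,112}.
113 − 2 = 111 transpositions; sign(π) = (−1)^111 = -1.

-1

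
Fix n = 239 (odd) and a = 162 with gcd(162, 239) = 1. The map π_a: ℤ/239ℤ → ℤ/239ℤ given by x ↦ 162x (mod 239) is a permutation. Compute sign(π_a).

+1

Start at x=133: 133 → 36 → 96 → 17 → 125 → 174 → 225 → … (one orbit).
Decompose π into cycles: lengths [119, 119, 1] (3 cycles, including the fixed point 0).
sign(π) = (−1)^{n − #cycles} = (−1)^{239−3} = (−1)^236 = +1.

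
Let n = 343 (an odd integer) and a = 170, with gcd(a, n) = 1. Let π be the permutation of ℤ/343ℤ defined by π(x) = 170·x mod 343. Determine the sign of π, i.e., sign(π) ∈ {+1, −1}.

Start at x=305: 305 → 57 → 86 → 214 → 22 → 310 → 221 → … (one orbit).
Decompose π into cycles: lengths [147, 147, 21, 21, 3, 3, 1] (7 cycles, including the fixed point 0).
With 7 cycles on 343 points, sign = (−1)^{343−7} = +1.
Via Zolotarev, sign(π_{170}) = (170|343) = +1.

+1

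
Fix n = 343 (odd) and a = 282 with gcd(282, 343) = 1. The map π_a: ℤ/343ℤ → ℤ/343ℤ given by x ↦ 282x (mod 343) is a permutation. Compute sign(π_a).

Orbit of 198 under x↦282x: [198, 270, 337, 23, 312, 176, 240]… (length divides ord_343(282)).
π_282 has 7 disjoint cycles with lengths [147, 147, 21, 21, 3, 3, 1] on {0,…,342}.
sign(π) = (−1)^{n − #cycles} = (−1)^{343−7} = (−1)^336 = +1.

+1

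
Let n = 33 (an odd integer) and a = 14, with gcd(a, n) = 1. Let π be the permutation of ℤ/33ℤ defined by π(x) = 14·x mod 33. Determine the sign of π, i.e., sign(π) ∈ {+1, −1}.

-1

Orbit of 20 under x↦14x: [20, 16, 26, 1, 14, 31, 5]… (length divides ord_33(14)).
Cycle lengths of π_14 on ℤ/33ℤ: [10, 10, 5, 5, 2, 1]; 6 cycles in total.
sign(π) = (−1)^{n − #cycles} = (−1)^{33−6} = (−1)^27 = -1.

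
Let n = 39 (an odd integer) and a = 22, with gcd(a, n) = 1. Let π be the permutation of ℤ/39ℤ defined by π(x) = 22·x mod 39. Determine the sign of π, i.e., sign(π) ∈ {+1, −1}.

Orbit of 1 under x↦22x: [1, 22, 16]… (length divides ord_39(22)).
Decompose π into cycles: lengths [3, 3, 3, 3, 3, 3, 3, 3, 3, 3, 3, 3, 1, 1, 1] (15 cycles, including the fixed point 0).
39 − 15 = 24 transpositions; sign(π) = (−1)^24 = +1.
Zolotarev: (22|39) = +1, matching the cycle-count sign.

+1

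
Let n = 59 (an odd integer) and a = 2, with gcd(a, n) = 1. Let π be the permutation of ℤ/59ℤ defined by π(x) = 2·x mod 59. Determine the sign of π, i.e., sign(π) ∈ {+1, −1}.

Start at x=10: 10 → 20 → 40 → 21 → 42 → 25 → 50 → … (one orbit).
Cycle type of π: 58 + 1; total 2 cycles.
Σ(ℓ_i−1) = 59−2 = 57; sign = (−1)^57 = -1.
Check: (2/59) = -1 by Zolotarev.

-1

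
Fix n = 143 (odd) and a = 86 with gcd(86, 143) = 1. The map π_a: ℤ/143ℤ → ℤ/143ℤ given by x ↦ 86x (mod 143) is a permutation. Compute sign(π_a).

Start at x=38: 38 → 122 → 53 → 125 → 25 → 5 → 1 → … (one orbit).
Decompose π into cycles: lengths [20, 20, 20, 20, 20, 20, 5, 5, 4, 4, 4, 1] (12 cycles, including the fixed point 0).
12 cycles on 143: each ℓ→(−1)^(ℓ−1), product (−1)^131 = -1.
The Jacobi symbol (86|143) = -1 (Zolotarev) agrees.

-1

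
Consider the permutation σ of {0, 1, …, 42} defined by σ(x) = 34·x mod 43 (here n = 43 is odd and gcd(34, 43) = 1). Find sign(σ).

Orbit of 13 under x↦34x: [13, 12, 21, 26, 24, 42, 9]… (length divides ord_43(34)).
Cycle lengths of π_34 on ℤ/43ℤ: [42, 1]; 2 cycles in total.
2 cycles on 43: each ℓ→(−1)^(ℓ−1), product (−1)^41 = -1.
Zolotarev: (34|43) = -1, matching the cycle-count sign.

-1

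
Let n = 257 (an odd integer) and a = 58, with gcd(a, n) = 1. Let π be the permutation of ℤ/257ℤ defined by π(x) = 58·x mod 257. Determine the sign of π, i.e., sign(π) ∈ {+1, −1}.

+1

Trace 140: π^k(140) = [140, 153, 136, 178, 44, 239, 241] for k=0..6.
Cycle type of π: 128×2 + 1; total 3 cycles.
With 3 cycles on 257 points, sign = (−1)^{257−3} = +1.
(58|257)_J = +1 (Zolotarev's lemma cross-check).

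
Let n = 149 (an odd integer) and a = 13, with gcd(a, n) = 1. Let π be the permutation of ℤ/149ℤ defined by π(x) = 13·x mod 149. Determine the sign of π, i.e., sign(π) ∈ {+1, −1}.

Start at x=39: 39 → 60 → 35 → 8 → 104 → 11 → 143 → … (one orbit).
2 cycles of lengths [148, 1].
sign(π) = (−1)^{n − #cycles} = (−1)^{149−2} = (−1)^147 = -1.

-1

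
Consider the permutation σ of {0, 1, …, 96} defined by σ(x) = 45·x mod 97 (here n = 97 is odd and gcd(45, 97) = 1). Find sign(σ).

Trace 33: π^k(33) = [33, 30, 89, 28, 96, 52, 12] for k=0..6.
The orbit structure of x ↦ 45x mod 97: 4 orbits of sizes [32, 32, 32, 1].
Σ(ℓ_i−1) = 97−4 = 93; sign = (−1)^93 = -1.

-1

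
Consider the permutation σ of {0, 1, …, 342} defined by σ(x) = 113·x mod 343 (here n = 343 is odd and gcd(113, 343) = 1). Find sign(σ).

+1

Start at x=316: 316 → 36 → 295 → 64 → 29 → 190 → 204 → … (one orbit).
Decompose π into cycles: lengths [49, 49, 49, 49, 49, 49, 7, 7, 7, 7, 7, 7, 1, 1, 1, 1, 1, 1, 1] (19 cycles, including the fixed point 0).
343 − 19 = 324 transpositions; sign(π) = (−1)^324 = +1.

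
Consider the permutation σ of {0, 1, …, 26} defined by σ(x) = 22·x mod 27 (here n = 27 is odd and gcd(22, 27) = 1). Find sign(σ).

+1

Trace 10: π^k(10) = [10, 4, 7, 19, 13, 16, 1] for k=0..6.
π_22 has 7 disjoint cycles with lengths [9, 9, 3, 3, 1, 1, 1] on {0,…,26}.
7 cycles on 27: each ℓ→(−1)^(ℓ−1), product (−1)^20 = +1.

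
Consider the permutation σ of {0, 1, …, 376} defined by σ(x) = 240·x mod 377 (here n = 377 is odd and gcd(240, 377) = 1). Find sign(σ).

+1

Trace 305: π^k(305) = [305, 62, 177, 256, 366, 376, 137] for k=0..6.
π_240 has 7 disjoint cycles with lengths [84, 84, 84, 84, 28, 12, 1] on {0,…,376}.
n − c = 377 − 7 = 370; sign = (−1)^370 = +1.
Zolotarev: (240|377) = +1, matching the cycle-count sign.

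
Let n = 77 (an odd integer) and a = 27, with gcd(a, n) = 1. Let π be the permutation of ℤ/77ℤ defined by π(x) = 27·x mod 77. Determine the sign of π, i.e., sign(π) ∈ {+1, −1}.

-1

Trace 64: π^k(64) = [64, 34, 71, 69, 15, 20, 1] for k=0..6.
The orbit structure of x ↦ 27x mod 77: 12 orbits of sizes [10, 10, 10, 10, 10, 10, 5, 5, 2, 2, 2, 1].
With 12 cycles on 77 points, sign = (−1)^{77−12} = -1.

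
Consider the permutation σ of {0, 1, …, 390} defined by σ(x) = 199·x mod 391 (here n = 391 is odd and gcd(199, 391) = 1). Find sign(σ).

+1

Trace 250: π^k(250) = [250, 93, 130, 64, 224, 2, 7] for k=0..6.
The orbit structure of x ↦ 199x mod 391: 5 orbits of sizes [176, 176, 22, 16, 1].
n − c = 391 − 5 = 386; sign = (−1)^386 = +1.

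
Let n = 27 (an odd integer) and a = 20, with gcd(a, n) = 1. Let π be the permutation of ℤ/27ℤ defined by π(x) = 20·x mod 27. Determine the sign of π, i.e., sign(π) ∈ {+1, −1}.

-1

Start at x=7: 7 → 5 → 19 → 2 → 13 → 17 → 16 → … (one orbit).
4 cycles of lengths [18, 6, 2, 1].
4 cycles on 27: each ℓ→(−1)^(ℓ−1), product (−1)^23 = -1.
(20|27)_J = -1 (Zolotarev's lemma cross-check).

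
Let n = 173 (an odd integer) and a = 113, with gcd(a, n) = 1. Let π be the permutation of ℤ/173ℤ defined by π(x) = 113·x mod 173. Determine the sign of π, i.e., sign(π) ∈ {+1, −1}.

Trace 89: π^k(89) = [89, 23, 4, 106, 41, 135, 31] for k=0..6.
π_113 has 3 disjoint cycles with lengths [86, 86, 1] on {0,…,172}.
n − c = 173 − 3 = 170; sign = (−1)^170 = +1.

+1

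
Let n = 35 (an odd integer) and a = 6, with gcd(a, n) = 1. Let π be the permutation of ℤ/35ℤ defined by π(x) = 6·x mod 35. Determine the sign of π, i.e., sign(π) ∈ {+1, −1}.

Trace 1: π^k(1) = [1, 6] for k=0..1.
20 cycles of lengths [2, 2, 2, 2, 2, 2, 2, 2, 2, 2, 2, 2, 2, 2, 2, 1, 1, 1, 1, 1].
With 20 cycles on 35 points, sign = (−1)^{35−20} = -1.

-1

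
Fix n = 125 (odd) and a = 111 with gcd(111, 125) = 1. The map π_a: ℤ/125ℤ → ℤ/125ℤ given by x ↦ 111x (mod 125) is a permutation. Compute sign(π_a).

Start at x=51: 51 → 36 → 121 → 56 → 91 → 101 → 86 → … (one orbit).
Cycle type of π: 25×4 + 5×4 + 1×5; total 13 cycles.
With 13 cycles on 125 points, sign = (−1)^{125−13} = +1.
Zolotarev: (111|125) = +1, matching the cycle-count sign.

+1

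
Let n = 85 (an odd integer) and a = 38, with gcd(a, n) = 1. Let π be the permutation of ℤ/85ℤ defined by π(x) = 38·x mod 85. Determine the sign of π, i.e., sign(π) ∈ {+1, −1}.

-1

Start at x=47: 47 → 1 → 38 → 84 → 47 (one orbit).
Cycle lengths of π_38 on ℤ/85ℤ: [4, 4, 4, 4, 4, 4, 4, 4, 4, 4, 4, 4, 4, 4, 4, 4, 4, 4, 4, 4, 4, 1]; 22 cycles in total.
sign(π) = (−1)^{n − #cycles} = (−1)^{85−22} = (−1)^63 = -1.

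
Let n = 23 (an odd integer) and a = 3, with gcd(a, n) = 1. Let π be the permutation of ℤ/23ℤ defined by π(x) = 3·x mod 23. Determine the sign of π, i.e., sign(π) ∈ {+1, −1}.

+1

Trace 8: π^k(8) = [8, 1, 3, 9, 4, 12, 13] for k=0..6.
π_3 has 3 disjoint cycles with lengths [11, 11, 1] on {0,…,22}.
n − c = 23 − 3 = 20; sign = (−1)^20 = +1.
(3|23)_J = +1 (Zolotarev's lemma cross-check).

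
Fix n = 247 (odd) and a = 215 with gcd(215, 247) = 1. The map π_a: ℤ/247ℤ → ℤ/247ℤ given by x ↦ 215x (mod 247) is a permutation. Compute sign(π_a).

-1

Orbit of 77 under x↦215x: [77, 6, 55, 216, 4, 119, 144]… (length divides ord_247(215)).
Decompose π into cycles: lengths [36, 36, 36, 36, 36, 36, 12, 9, 9, 1] (10 cycles, including the fixed point 0).
With 10 cycles on 247 points, sign = (−1)^{247−10} = -1.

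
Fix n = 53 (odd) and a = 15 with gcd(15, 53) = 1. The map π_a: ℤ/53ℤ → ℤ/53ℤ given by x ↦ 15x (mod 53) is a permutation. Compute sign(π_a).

Trace 42: π^k(42) = [42, 47, 16, 28, 49, 46, 1] for k=0..6.
Cycle lengths of π_15 on ℤ/53ℤ: [13, 13, 13, 13, 1]; 5 cycles in total.
sign(π) = (−1)^{n − #cycles} = (−1)^{53−5} = (−1)^48 = +1.
Via Zolotarev, sign(π_{15}) = (15|53) = +1.

+1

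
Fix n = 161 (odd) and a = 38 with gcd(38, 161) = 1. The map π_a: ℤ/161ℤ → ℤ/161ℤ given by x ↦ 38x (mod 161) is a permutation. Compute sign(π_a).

+1

Start at x=103: 103 → 50 → 129 → 72 → 160 → 123 → 5 → … (one orbit).
The orbit structure of x ↦ 38x mod 161: 5 orbits of sizes [66, 66, 22, 6, 1].
n − c = 161 − 5 = 156; sign = (−1)^156 = +1.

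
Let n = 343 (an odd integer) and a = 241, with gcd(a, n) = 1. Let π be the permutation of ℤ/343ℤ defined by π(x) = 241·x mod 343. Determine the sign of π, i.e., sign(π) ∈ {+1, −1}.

Trace 286: π^k(286) = [286, 326, 19, 120, 108, 303, 307] for k=0..6.
Decompose π into cycles: lengths [294, 42, 6, 1] (4 cycles, including the fixed point 0).
343 − 4 = 339 transpositions; sign(π) = (−1)^339 = -1.
Via Zolotarev, sign(π_{241}) = (241|343) = -1.

-1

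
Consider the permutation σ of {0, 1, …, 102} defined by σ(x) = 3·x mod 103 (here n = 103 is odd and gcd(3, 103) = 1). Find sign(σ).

Start at x=61: 61 → 80 → 34 → 102 → 100 → 94 → 76 → … (one orbit).
π_3 has 4 disjoint cycles with lengths [34, 34, 34, 1] on {0,…,102}.
Σ(ℓ_i−1) = 103−4 = 99; sign = (−1)^99 = -1.

-1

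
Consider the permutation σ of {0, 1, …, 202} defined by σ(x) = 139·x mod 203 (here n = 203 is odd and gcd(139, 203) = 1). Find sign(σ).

Trace 146: π^k(146) = [146, 197, 181, 190, 20, 141, 111] for k=0..6.
20 cycles of lengths [14, 14, 14, 14, 14, 14, 14, 14, 14, 14, 14, 14, 7, 7, 7, 7, 2, 2, 2, 1].
sign(π) = (−1)^{n − #cycles} = (−1)^{203−20} = (−1)^183 = -1.
(139|203)_J = -1 (Zolotarev's lemma cross-check).

-1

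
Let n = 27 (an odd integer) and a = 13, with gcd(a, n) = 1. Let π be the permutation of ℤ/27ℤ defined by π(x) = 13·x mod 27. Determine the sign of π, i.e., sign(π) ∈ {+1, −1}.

Orbit of 19 under x↦13x: [19, 4, 25, 1, 13, 7, 10]… (length divides ord_27(13)).
Decompose π into cycles: lengths [9, 9, 3, 3, 1, 1, 1] (7 cycles, including the fixed point 0).
sign(π) = (−1)^{n − #cycles} = (−1)^{27−7} = (−1)^20 = +1.

+1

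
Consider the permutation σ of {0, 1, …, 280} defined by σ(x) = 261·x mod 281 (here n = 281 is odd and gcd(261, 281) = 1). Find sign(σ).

+1

Trace 86: π^k(86) = [86, 247, 118, 169, 273, 160, 172] for k=0..6.
Cycle type of π: 140×2 + 1; total 3 cycles.
With 3 cycles on 281 points, sign = (−1)^{281−3} = +1.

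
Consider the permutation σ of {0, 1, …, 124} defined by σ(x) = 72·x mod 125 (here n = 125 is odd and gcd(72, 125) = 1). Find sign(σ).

-1

Start at x=7: 7 → 4 → 38 → 111 → 117 → 49 → 28 → … (one orbit).
Cycle lengths of π_72 on ℤ/125ℤ: [100, 20, 4, 1]; 4 cycles in total.
n − c = 125 − 4 = 121; sign = (−1)^121 = -1.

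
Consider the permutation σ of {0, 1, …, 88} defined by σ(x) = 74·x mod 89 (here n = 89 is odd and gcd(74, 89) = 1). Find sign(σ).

Trace 7: π^k(7) = [7, 73, 62, 49, 66, 78, 76] for k=0..6.
π_74 has 2 disjoint cycles with lengths [88, 1] on {0,…,88}.
n − c = 89 − 2 = 87; sign = (−1)^87 = -1.

-1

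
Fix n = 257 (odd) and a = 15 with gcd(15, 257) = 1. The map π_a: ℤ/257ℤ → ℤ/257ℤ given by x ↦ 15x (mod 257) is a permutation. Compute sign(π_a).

+1

Orbit of 2 under x↦15x: [2, 30, 193, 68, 249, 137, 256]… (length divides ord_257(15)).
Decompose π into cycles: lengths [32, 32, 32, 32, 32, 32, 32, 32, 1] (9 cycles, including the fixed point 0).
With 9 cycles on 257 points, sign = (−1)^{257−9} = +1.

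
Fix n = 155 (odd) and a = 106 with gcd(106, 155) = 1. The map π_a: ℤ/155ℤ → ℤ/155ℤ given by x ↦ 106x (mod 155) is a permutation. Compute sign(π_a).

-1

Orbit of 141 under x↦106x: [141, 66, 21, 56, 46, 71, 86]… (length divides ord_155(106)).
Decompose π into cycles: lengths [30, 30, 30, 30, 30, 1, 1, 1, 1, 1] (10 cycles, including the fixed point 0).
With 10 cycles on 155 points, sign = (−1)^{155−10} = -1.
Check: (106/155) = -1 by Zolotarev.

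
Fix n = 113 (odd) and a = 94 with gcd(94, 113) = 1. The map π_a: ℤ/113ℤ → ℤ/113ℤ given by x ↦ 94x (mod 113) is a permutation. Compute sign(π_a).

-1

Trace 110: π^k(110) = [110, 57, 47, 11, 17, 16, 35] for k=0..6.
π_94 has 2 disjoint cycles with lengths [112, 1] on {0,…,112}.
sign(π) = (−1)^{n − #cycles} = (−1)^{113−2} = (−1)^111 = -1.
The Jacobi symbol (94|113) = -1 (Zolotarev) agrees.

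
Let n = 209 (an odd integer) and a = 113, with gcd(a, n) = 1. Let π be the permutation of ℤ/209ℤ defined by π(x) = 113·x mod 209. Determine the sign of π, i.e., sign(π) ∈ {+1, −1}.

-1

Trace 115: π^k(115) = [115, 37, 1, 113, 20, 170, 191] for k=0..6.
Cycle type of π: 10×18 + 5×2 + 2×9 + 1; total 30 cycles.
With 30 cycles on 209 points, sign = (−1)^{209−30} = -1.
The Jacobi symbol (113|209) = -1 (Zolotarev) agrees.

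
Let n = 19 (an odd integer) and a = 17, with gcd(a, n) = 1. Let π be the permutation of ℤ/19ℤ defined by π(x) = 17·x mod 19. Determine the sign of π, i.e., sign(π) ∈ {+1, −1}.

+1

Orbit of 9 under x↦17x: [9, 1, 17, 4, 11, 16, 6]… (length divides ord_19(17)).
3 cycles of lengths [9, 9, 1].
n − c = 19 − 3 = 16; sign = (−1)^16 = +1.
Zolotarev: (17|19) = +1, matching the cycle-count sign.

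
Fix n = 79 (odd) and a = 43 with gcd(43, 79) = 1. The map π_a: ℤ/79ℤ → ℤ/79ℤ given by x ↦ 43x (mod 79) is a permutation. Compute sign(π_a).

-1

Orbit of 68 under x↦43x: [68, 1, 43, 32, 33, 76, 29]… (length divides ord_79(43)).
Decompose π into cycles: lengths [78, 1] (2 cycles, including the fixed point 0).
Σ(ℓ_i−1) = 79−2 = 77; sign = (−1)^77 = -1.
Check: (43/79) = -1 by Zolotarev.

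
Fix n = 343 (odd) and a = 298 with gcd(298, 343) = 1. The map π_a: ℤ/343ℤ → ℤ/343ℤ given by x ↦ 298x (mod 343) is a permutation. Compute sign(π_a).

+1

Trace 305: π^k(305) = [305, 338, 225, 165, 121, 43, 123] for k=0..6.
7 cycles of lengths [147, 147, 21, 21, 3, 3, 1].
With 7 cycles on 343 points, sign = (−1)^{343−7} = +1.
Zolotarev: (298|343) = +1, matching the cycle-count sign.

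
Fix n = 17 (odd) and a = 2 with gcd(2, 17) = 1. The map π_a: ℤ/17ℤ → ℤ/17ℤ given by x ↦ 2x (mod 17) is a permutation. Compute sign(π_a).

Start at x=9: 9 → 1 → 2 → 4 → 8 → 16 → 15 → … (one orbit).
π_2 has 3 disjoint cycles with lengths [8, 8, 1] on {0,…,16}.
Σ(ℓ_i−1) = 17−3 = 14; sign = (−1)^14 = +1.
Via Zolotarev, sign(π_{2}) = (2|17) = +1.

+1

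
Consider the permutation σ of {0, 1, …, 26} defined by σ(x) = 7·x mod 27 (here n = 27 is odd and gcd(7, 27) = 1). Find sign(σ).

Trace 4: π^k(4) = [4, 1, 7, 22, 19, 25, 13] for k=0..6.
π_7 has 7 disjoint cycles with lengths [9, 9, 3, 3, 1, 1, 1] on {0,…,26}.
sign(π) = (−1)^{n − #cycles} = (−1)^{27−7} = (−1)^20 = +1.
The Jacobi symbol (7|27) = +1 (Zolotarev) agrees.

+1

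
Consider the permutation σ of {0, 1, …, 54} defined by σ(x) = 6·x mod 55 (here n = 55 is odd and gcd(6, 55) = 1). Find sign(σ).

Orbit of 41 under x↦6x: [41, 26, 46, 1, 6, 36, 51]… (length divides ord_55(6)).
10 cycles of lengths [10, 10, 10, 10, 10, 1, 1, 1, 1, 1].
n − c = 55 − 10 = 45; sign = (−1)^45 = -1.

-1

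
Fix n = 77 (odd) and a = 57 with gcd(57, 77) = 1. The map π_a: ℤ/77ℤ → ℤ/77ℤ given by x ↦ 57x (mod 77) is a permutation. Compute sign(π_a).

-1

Orbit of 64 under x↦57x: [64, 29, 36, 50, 1, 57, 15]… (length divides ord_77(57)).
π_57 has 14 disjoint cycles with lengths [10, 10, 10, 10, 10, 10, 10, 1, 1, 1, 1, 1, 1, 1] on {0,…,76}.
With 14 cycles on 77 points, sign = (−1)^{77−14} = -1.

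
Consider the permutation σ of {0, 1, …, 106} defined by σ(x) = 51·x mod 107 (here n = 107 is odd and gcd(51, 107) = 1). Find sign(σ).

Start at x=65: 65 → 105 → 5 → 41 → 58 → 69 → 95 → … (one orbit).
2 cycles of lengths [106, 1].
Σ(ℓ_i−1) = 107−2 = 105; sign = (−1)^105 = -1.
(51|107)_J = -1 (Zolotarev's lemma cross-check).

-1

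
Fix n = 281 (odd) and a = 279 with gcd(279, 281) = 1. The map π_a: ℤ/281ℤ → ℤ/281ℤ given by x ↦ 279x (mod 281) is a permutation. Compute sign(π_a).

Trace 90: π^k(90) = [90, 101, 79, 123, 35, 211, 140] for k=0..6.
π_279 has 9 disjoint cycles with lengths [35, 35, 35, 35, 35, 35, 35, 35, 1] on {0,…,280}.
sign(π) = (−1)^{n − #cycles} = (−1)^{281−9} = (−1)^272 = +1.
(279|281)_J = +1 (Zolotarev's lemma cross-check).

+1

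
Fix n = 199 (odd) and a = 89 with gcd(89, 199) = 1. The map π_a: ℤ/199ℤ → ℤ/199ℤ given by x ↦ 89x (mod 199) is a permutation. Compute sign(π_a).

+1

Start at x=43: 43 → 46 → 114 → 196 → 131 → 117 → 65 → … (one orbit).
Decompose π into cycles: lengths [99, 99, 1] (3 cycles, including the fixed point 0).
199 − 3 = 196 transpositions; sign(π) = (−1)^196 = +1.
Check: (89/199) = +1 by Zolotarev.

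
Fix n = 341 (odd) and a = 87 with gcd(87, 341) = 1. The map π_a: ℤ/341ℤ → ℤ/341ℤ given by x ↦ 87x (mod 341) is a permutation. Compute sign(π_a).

Orbit of 67 under x↦87x: [67, 32, 56, 98, 1, 87]… (length divides ord_341(87)).
Cycle lengths of π_87 on ℤ/341ℤ: [6, 6, 6, 6, 6, 6, 6, 6, 6, 6, 6, 6, 6, 6, 6, 6, 6, 6, 6, 6, 6, 6, 6, 6, 6, 6, 6, 6, 6, 6, 6, 6, 6, 6, 6, 6, 6, 6, 6, 6, 6, 6, 6, 6, 6, 6, 6, 6, 6, 6, 3, 3, 3, 3, 3, 3, 3, 3, 3, 3, 2, 2, 2, 2, 2, 1]; 66 cycles in total.
n − c = 341 − 66 = 275; sign = (−1)^275 = -1.

-1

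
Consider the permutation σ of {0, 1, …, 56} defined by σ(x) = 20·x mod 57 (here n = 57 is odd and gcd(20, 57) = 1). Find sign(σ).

-1

Start at x=1: 1 → 20 → 1 (one orbit).
π_20 has 38 disjoint cycles with lengths [2, 2, 2, 2, 2, 2, 2, 2, 2, 2, 2, 2, 2, 2, 2, 2, 2, 2, 2, 1, 1, 1, 1, 1, 1, 1, 1, 1, 1, 1, 1, 1, 1, 1, 1, 1, 1, 1] on {0,…,56}.
n − c = 57 − 38 = 19; sign = (−1)^19 = -1.
(20|57)_J = -1 (Zolotarev's lemma cross-check).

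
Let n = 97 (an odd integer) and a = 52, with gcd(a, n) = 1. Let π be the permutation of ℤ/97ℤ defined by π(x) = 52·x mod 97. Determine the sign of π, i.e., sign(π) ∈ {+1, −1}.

Start at x=19: 19 → 18 → 63 → 75 → 20 → 70 → 51 → … (one orbit).
Decompose π into cycles: lengths [32, 32, 32, 1] (4 cycles, including the fixed point 0).
With 4 cycles on 97 points, sign = (−1)^{97−4} = -1.

-1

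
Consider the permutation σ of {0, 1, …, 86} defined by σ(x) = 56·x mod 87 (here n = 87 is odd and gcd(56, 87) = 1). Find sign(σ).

+1

Start at x=41: 41 → 34 → 77 → 49 → 47 → 22 → 14 → … (one orbit).
π_56 has 5 disjoint cycles with lengths [28, 28, 28, 2, 1] on {0,…,86}.
sign(π) = (−1)^{n − #cycles} = (−1)^{87−5} = (−1)^82 = +1.
The Jacobi symbol (56|87) = +1 (Zolotarev) agrees.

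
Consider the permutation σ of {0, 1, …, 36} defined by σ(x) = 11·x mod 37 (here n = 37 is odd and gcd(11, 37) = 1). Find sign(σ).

+1

Start at x=11: 11 → 10 → 36 → 26 → 27 → 1 → 11 (one orbit).
The orbit structure of x ↦ 11x mod 37: 7 orbits of sizes [6, 6, 6, 6, 6, 6, 1].
n − c = 37 − 7 = 30; sign = (−1)^30 = +1.
Check: (11/37) = +1 by Zolotarev.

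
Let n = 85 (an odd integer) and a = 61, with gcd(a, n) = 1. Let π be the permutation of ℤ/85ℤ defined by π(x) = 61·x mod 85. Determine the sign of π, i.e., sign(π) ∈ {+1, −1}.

-1

Start at x=66: 66 → 31 → 21 → 6 → 26 → 56 → 16 → … (one orbit).
10 cycles of lengths [16, 16, 16, 16, 16, 1, 1, 1, 1, 1].
Σ(ℓ_i−1) = 85−10 = 75; sign = (−1)^75 = -1.
(61|85)_J = -1 (Zolotarev's lemma cross-check).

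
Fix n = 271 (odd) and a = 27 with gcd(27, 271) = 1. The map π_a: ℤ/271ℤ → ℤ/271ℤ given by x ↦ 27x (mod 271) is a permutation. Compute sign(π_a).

-1

Orbit of 100 under x↦27x: [100, 261, 1, 27, 187, 171, 10]… (length divides ord_271(27)).
Cycle lengths of π_27 on ℤ/271ℤ: [10, 10, 10, 10, 10, 10, 10, 10, 10, 10, 10, 10, 10, 10, 10, 10, 10, 10, 10, 10, 10, 10, 10, 10, 10, 10, 10, 1]; 28 cycles in total.
sign(π) = (−1)^{n − #cycles} = (−1)^{271−28} = (−1)^243 = -1.
The Jacobi symbol (27|271) = -1 (Zolotarev) agrees.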